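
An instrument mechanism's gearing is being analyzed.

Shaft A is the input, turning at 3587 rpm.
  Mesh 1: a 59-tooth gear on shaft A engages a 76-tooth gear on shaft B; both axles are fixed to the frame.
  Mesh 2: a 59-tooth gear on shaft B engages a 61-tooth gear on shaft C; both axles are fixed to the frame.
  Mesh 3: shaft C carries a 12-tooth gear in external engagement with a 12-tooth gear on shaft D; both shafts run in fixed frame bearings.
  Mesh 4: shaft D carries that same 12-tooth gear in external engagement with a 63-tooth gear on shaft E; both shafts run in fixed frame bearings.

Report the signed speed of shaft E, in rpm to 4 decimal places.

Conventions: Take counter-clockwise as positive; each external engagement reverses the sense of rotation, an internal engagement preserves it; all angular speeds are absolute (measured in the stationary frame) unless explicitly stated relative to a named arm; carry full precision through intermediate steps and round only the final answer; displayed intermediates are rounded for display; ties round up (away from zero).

topology: fixed-axis compound train — 4 meshes, A→E
mesh 1 [59T→76T]: ω = 3587.0000×59/76 = 2784.6447 rpm, sense flips to −
mesh 2 [59T→61T]: ω = 2784.6447×59/61 = 2693.3449 rpm, sense flips to +
mesh 3 [12T→12T]: ω = 2693.3449×12/12 = 2693.3449 rpm, sense flips to −
mesh 4 [12T→63T]: ω = 2693.3449×12/63 = 513.0181 rpm, sense flips to +
signed output speed = +513.0181 rpm

+513.0181 rpm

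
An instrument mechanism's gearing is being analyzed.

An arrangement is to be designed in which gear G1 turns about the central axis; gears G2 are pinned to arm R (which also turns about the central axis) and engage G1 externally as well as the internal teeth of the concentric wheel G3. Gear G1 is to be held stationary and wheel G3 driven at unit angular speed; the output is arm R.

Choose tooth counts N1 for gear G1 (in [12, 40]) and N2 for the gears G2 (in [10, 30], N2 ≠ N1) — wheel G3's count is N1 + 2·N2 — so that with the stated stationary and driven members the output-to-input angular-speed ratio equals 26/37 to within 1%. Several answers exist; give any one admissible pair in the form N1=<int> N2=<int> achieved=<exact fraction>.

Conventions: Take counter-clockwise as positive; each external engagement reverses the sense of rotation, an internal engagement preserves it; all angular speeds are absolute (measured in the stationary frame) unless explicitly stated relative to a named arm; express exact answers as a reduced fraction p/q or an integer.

planetary set to be sized for 26/37 (Willis relation)
Willis with ω_sun = 0: ω_arm/ω_ring = N3/(N1+N3); set equal to 26/37  ⇒  N3/N1 = (26/37)/(1 − 26/37) = 26/11
N3 = N1 + 2·N2  ⇒  N2/N1 = (N3/N1 − 1)/2 = (26/11 − 1)/2 = 15/22
smallest multiple with N1 ≥ 12 and N2 ≥ 10: k = 1  ⇒  N1 = 1·22 = 22, N2 = 1·15 = 15 (N1 ≤ 40, N2 ≤ 30, N2 ≠ N1 ✓), N3 = 22 + 2·15 = 52
check: N3/(N1+N3) with N1 = 22, N3 = 52 gives 26/37; |achieved − target| = 0 ≤ 13/1850 ✓

N1=22 N2=15 achieved=26/37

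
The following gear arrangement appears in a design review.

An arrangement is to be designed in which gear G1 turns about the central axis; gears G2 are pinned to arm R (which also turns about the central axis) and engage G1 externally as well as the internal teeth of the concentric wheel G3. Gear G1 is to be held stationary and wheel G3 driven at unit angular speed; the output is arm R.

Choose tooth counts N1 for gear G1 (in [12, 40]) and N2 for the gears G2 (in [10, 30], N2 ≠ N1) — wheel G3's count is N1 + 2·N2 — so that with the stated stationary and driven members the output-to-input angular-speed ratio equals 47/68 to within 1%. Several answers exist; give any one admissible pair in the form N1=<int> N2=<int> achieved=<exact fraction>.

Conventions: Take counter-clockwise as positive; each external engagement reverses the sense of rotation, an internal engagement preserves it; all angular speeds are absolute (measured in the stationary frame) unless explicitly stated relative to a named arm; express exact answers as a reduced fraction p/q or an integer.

topology: planetary set — design target 47/68, arm = carrier (Willis)
Willis with ω_sun = 0: ω_arm/ω_ring = N3/(N1+N3); set equal to 47/68  ⇒  N3/N1 = (47/68)/(1 − 47/68) = 47/21
N3 = N1 + 2·N2  ⇒  N2/N1 = (N3/N1 − 1)/2 = (47/21 − 1)/2 = 13/21
smallest multiple with N1 ≥ 12 and N2 ≥ 10: k = 1  ⇒  N1 = 1·21 = 21, N2 = 1·13 = 13 (N1 ≤ 40, N2 ≤ 30, N2 ≠ N1 ✓), N3 = 21 + 2·13 = 47
check: N3/(N1+N3) with N1 = 21, N3 = 47 gives 47/68; |achieved − target| = 0 ≤ 47/6800 ✓

N1=21 N2=13 achieved=47/68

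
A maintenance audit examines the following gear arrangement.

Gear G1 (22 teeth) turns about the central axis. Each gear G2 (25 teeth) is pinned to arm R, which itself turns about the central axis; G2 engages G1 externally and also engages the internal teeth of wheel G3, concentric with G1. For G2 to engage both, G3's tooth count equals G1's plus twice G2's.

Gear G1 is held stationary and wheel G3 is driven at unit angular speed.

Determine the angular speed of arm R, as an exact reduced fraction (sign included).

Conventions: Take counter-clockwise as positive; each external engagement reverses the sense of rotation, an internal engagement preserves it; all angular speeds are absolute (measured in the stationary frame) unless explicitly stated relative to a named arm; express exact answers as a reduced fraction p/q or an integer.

topology: planetary set — G1 22T / G2 25T / G3 72T, arm = carrier (Willis)
ring teeth: 22 + 2·25 = 72
22(ω_sun−ω_arm) = −72(ω_ring−ω_arm),  ω_sun = 0, ω_ring = 1
22(0−ω_arm) = −72(1−ω_arm)  ⇒  94·ω_arm = 72  ⇒  ω_arm = 36/47
exact speed ratio = 36/47

36/47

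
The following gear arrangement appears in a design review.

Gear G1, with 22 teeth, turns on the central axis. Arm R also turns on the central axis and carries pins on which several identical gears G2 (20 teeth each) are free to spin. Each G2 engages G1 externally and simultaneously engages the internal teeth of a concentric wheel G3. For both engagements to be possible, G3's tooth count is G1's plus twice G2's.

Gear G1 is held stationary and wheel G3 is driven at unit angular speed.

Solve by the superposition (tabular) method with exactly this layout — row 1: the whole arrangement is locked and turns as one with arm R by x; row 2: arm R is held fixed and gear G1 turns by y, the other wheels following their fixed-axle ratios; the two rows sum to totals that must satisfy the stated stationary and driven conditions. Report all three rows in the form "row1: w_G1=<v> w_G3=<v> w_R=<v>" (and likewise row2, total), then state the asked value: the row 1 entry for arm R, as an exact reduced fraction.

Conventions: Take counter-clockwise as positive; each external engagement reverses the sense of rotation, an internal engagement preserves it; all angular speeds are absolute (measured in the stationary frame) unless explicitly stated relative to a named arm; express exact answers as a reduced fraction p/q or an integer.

row1: w_G1=31/42 w_G3=31/42 w_R=31/42
row2: w_G1=-31/42 w_G3=11/42 w_R=0
total: w_G1=0 w_G3=1 w_R=31/42
asked value: 31/42

recognized (axles ride arm R): planetary set, 22/20/62 teeth
superposition row 1 [locked train]: every member turns x
row 2: sun turns y, ring = −(22/62)·y, arm 0
boundary: total ω_sun = x + y = 0 and total ω_ring = x − (22/62)·y = 1  ⇒  y = -31/42, x = 31/42
row 2 ring = −(22/62)·(-31/42) = 11/42
totals (row 1 + row 2): sun 31/42 + (-31/42) = 0, ring 31/42 + 11/42 = 1, arm 31/42 + 0 = 31/42
asked cell (row1, arm) = 31/42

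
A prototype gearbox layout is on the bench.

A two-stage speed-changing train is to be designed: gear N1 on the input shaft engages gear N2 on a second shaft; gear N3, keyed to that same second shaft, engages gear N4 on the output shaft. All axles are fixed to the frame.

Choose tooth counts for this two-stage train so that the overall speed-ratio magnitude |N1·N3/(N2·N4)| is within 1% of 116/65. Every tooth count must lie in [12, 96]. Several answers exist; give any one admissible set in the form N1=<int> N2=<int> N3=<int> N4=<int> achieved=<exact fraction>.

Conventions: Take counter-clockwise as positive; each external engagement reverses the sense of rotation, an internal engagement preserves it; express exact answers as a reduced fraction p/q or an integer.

N1=12 N2=13 N3=29 N4=15 achieved=116/65

design class (target 116/65): fixed-axis compound train
target = 116/65 in lowest terms: an exact hit needs N1·N3 = k·116 and N2·N4 = k·65 for one integer k, every count in [12, 96]; additionally prefer no 1:1 stage (N1 ≠ N2, N3 ≠ N4)
k = 1…2: no 1:1-free in-range split of k·116 and k·65 into factor pairs; take k = 3
k = 3: N1·N3 = 348 = 12·29, N2·N4 = 195 = 13·15
achieved = 12·29/(13·15) = 116/65; |achieved − target| = 0 ≤ 29/1625 ✓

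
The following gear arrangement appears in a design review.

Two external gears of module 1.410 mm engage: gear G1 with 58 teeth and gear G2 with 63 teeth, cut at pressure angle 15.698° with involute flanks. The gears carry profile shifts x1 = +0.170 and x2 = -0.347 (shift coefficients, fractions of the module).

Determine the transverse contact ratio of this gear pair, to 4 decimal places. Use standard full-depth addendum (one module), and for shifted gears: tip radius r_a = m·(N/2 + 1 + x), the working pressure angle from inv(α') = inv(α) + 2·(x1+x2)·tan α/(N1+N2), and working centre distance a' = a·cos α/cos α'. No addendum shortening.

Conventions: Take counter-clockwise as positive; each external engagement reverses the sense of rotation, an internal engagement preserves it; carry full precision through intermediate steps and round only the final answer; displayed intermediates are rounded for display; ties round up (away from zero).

class = single-mesh tooth geometry [involute pair 58T × 63T, m = 1.410]
base radii: r_b1 = 39.364852, r_b2 = 42.758373
tip radii: r_a1 = 42.539700, r_a2 = 45.335730
inv(α') = inv(15.698°) + 2·(+0.170-0.347)·tan α/(58+63) = 0.00624563  ⇒  α' = 15.07607°
a' = a·cos α / cos α' = 85.3050·cos 15.698°/cos 15.07607° = 85.050549
action lengths: √(r_a1²−r_b1²) = 16.125586, √(r_a2²−r_b2²) = 15.068176
base pitch p_b = π·m·cos α = 4.264425
CR = (16.125586 + 15.068176 − 85.050549·sin 15.07607°)/4.264425 = 2.127371
contact ratio ≈ 2.1274

2.1274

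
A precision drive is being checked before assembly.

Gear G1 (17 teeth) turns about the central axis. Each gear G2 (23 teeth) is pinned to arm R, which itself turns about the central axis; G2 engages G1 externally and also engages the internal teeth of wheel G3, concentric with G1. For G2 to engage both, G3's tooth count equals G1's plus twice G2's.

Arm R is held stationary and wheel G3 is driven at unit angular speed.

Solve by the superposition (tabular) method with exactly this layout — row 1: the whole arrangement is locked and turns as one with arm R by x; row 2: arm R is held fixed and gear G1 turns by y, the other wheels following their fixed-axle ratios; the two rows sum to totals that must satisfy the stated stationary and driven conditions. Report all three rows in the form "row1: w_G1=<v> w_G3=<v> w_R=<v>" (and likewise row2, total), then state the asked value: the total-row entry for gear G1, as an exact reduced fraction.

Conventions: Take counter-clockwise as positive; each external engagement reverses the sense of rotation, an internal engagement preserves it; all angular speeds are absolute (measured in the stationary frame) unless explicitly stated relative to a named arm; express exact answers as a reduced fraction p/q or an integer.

row1: w_G1=0 w_G3=0 w_R=0
row2: w_G1=-63/17 w_G3=1 w_R=0
total: w_G1=-63/17 w_G3=1 w_R=0
asked value: -63/17

recognized (axles ride arm R): planetary set, 17/23/63 teeth
row 1 (train locked, turned with arm): all members turn x
superposition row 2 [arm held]: sun y, ring −(17/63)·y, arm 0
boundary: total ω_arm = x = 0 and total ω_ring = x − (17/63)·y = 1  ⇒  y = -63/17, x = 0
row 2 ring = −(17/63)·(-63/17) = 1
totals (row 1 + row 2): sun 0 + (-63/17) = -63/17, ring 0 + 1 = 1, arm 0 + 0 = 0
asked cell (total, sun) = -63/17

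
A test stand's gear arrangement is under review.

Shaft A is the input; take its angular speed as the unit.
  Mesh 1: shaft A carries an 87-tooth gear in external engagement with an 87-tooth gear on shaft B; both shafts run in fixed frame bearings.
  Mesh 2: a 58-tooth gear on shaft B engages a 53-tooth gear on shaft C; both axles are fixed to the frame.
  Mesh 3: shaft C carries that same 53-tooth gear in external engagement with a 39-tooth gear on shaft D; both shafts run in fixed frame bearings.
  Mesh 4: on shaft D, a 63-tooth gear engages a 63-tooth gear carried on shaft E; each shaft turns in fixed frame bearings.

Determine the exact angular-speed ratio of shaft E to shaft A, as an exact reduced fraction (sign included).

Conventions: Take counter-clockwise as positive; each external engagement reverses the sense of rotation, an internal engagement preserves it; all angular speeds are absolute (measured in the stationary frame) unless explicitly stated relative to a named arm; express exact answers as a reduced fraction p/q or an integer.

class = fixed-axis compound train [4 meshes; 4 ratios multiply, 4 sense flips]
mesh 1 [87T→87T]: running ratio 1, sense −
mesh 2 [58T→53T]: running ratio 58/53, sense +
mesh 3 [53T→39T]: running ratio 58/39, sense −
mesh 4 [63T→63T]: running ratio 58/39, sense +
ω_out/ω_in = 58/39

58/39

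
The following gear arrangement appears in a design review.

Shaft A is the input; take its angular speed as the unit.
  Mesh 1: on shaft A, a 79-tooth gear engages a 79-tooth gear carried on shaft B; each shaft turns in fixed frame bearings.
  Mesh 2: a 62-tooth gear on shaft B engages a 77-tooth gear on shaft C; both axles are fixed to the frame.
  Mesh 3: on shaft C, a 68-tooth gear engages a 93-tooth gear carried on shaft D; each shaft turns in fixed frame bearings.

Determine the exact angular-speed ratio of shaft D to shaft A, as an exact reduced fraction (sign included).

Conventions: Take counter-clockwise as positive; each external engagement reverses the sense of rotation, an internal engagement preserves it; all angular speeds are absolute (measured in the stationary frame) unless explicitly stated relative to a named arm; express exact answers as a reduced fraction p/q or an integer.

-136/231

class = fixed-axis compound train [3 meshes; 3 ratios multiply, 3 sense flips]
mesh 1 [79T→79T]: running ratio 1, sense −
mesh 2 [62T→77T]: running ratio 62/77, sense +
mesh 3 [68T→93T]: running ratio 136/231, sense −
ω_out/ω_in = -136/231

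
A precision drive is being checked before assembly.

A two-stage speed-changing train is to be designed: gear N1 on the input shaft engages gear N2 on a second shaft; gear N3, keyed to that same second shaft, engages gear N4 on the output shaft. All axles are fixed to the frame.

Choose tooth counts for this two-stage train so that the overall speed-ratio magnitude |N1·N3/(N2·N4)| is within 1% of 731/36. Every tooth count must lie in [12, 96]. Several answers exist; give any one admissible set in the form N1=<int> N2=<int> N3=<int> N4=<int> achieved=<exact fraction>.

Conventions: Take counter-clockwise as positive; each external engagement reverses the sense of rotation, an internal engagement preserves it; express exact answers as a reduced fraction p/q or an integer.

N1=34 N2=12 N3=86 N4=12 achieved=731/36

2-stage fixed-axis compound train for ratio 731/36
target = 731/36 in lowest terms: an exact hit needs N1·N3 = k·731 and N2·N4 = k·36 for one integer k, every count in [12, 96]; additionally prefer no 1:1 stage (N1 ≠ N2, N3 ≠ N4)
k = 1…3: no 1:1-free in-range split of k·731 and k·36 into factor pairs; take k = 4
k = 4: N1·N3 = 2924 = 34·86, N2·N4 = 144 = 12·12
achieved = 34·86/(12·12) = 731/36; |achieved − target| = 0 ≤ 731/3600 ✓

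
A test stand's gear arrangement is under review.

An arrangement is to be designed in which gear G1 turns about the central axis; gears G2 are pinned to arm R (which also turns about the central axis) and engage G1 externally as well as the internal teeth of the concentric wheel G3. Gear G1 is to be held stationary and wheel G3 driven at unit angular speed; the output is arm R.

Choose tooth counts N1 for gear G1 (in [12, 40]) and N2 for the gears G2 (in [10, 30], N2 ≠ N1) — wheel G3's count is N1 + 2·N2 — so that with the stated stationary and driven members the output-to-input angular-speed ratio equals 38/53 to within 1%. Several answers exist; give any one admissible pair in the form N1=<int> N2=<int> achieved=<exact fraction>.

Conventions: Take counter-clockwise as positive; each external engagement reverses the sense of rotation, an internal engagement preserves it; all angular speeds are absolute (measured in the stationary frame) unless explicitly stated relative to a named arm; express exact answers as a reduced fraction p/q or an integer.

N1=30 N2=23 achieved=38/53

planetary set to be sized for 38/53 (Willis relation)
Willis with ω_sun = 0: ω_arm/ω_ring = N3/(N1+N3); set equal to 38/53  ⇒  N3/N1 = (38/53)/(1 − 38/53) = 38/15
N3 = N1 + 2·N2  ⇒  N2/N1 = (N3/N1 − 1)/2 = (38/15 − 1)/2 = 23/30
smallest multiple with N1 ≥ 12 and N2 ≥ 10: k = 1  ⇒  N1 = 1·30 = 30, N2 = 1·23 = 23 (N1 ≤ 40, N2 ≤ 30, N2 ≠ N1 ✓), N3 = 30 + 2·23 = 76
check: N3/(N1+N3) with N1 = 30, N3 = 76 gives 38/53; |achieved − target| = 0 ≤ 19/2650 ✓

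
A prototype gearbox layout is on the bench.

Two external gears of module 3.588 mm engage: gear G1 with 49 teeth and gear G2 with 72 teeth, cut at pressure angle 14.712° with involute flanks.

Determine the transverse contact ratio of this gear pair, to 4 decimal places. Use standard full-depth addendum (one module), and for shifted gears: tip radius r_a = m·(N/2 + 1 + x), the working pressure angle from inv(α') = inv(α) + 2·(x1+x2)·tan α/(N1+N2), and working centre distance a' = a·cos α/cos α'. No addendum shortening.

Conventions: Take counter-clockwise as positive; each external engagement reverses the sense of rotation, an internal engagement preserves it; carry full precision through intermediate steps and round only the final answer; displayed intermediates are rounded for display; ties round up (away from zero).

2.1614

class = single-mesh tooth geometry [involute pair 49T × 72T, m = 3.588]
base radii: r_b1 = 85.023965, r_b2 = 124.933173
tip radii: r_a1 = 91.494000, r_a2 = 132.756000
no profile shift: α' = α, a' = a
action lengths: √(r_a1²−r_b1²) = 33.794635, √(r_a2²−r_b2²) = 44.898304
base pitch p_b = π·m·cos α = 10.902476
CR = (33.794635 + 44.898304 − 217.074000·sin 14.71200°)/10.902476 = 2.161409
contact ratio ≈ 2.1614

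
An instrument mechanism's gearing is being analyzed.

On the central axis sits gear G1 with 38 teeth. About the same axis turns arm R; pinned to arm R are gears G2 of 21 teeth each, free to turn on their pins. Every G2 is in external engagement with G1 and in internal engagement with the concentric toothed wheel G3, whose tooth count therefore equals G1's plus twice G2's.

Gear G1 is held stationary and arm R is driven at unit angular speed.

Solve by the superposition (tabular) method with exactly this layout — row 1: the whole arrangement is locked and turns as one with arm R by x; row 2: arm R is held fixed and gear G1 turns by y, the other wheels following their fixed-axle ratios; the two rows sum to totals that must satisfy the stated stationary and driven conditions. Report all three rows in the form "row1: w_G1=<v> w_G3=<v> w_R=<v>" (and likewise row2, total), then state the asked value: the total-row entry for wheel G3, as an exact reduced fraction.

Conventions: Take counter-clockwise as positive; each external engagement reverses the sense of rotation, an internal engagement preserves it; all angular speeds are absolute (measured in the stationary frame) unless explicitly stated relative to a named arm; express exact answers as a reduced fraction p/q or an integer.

topology: planetary set — G1 38T / G2 21T / G3 80T, arm = carrier (Willis)
row 1 — lock + rotate with arm: ω_sun = ω_ring = ω_arm = x
row 2: sun turns y, ring = −(38/80)·y, arm 0
boundary: total ω_sun = x + y = 0 and total ω_arm = x = 1  ⇒  y = -1, x = 1
row 2 ring = −(38/80)·(-1) = 19/40
totals (row 1 + row 2): sun 1 + (-1) = 0, ring 1 + 19/40 = 59/40, arm 1 + 0 = 1
asked cell (total, ring) = 59/40

row1: w_G1=1 w_G3=1 w_R=1
row2: w_G1=-1 w_G3=19/40 w_R=0
total: w_G1=0 w_G3=59/40 w_R=1
asked value: 59/40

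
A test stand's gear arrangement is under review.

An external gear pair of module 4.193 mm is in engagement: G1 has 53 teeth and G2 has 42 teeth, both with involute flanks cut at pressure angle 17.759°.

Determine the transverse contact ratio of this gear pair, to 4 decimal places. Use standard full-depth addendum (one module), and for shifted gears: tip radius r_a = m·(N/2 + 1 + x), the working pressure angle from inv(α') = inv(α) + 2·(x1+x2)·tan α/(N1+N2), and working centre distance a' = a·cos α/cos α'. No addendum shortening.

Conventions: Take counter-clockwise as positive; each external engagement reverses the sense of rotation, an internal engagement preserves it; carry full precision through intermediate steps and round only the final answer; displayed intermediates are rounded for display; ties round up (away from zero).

1.8725

class = single-mesh tooth geometry [involute pair 53T × 42T, m = 4.193]
base radii: r_b1 = 105.819661, r_b2 = 83.857090
tip radii: r_a1 = 115.307500, r_a2 = 92.246000
no profile shift: α' = α, a' = a
action lengths: √(r_a1²−r_b1²) = 45.804137, √(r_a2²−r_b2²) = 38.435830
base pitch p_b = π·m·cos α = 12.544991
CR = (45.804137 + 38.435830 − 199.167500·sin 17.75900°)/12.544991 = 1.872549
contact ratio ≈ 1.8725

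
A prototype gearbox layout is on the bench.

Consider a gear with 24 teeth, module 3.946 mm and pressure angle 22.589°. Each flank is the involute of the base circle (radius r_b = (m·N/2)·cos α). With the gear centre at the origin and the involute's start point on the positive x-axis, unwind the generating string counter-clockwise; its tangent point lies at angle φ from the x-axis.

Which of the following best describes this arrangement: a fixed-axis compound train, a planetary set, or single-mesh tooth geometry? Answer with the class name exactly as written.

single-mesh tooth geometry

single-mesh involute tooth geometry (24T wheel at module 3.946)
classification: single-mesh tooth geometry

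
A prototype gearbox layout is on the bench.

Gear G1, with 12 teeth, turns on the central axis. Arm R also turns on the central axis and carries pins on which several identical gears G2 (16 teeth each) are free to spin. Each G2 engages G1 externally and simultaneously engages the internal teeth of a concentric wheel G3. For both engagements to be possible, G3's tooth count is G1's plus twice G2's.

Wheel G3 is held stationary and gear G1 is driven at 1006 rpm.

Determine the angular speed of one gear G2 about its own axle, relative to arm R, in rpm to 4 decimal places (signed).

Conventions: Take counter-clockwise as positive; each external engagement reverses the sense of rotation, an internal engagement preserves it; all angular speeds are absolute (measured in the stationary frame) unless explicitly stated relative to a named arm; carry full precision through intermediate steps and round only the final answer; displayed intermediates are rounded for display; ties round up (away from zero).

-592.8214 rpm

class = planetary set [G3 = 12+2·16 = 44; Willis about the carrier]
normalise by the input: solve with ω_sun = 1, then scale by 1006 rpm
ring teeth: 12 + 2·16 = 44
12(ω_sun−ω_arm) = −44(ω_ring−ω_arm),  ω_ring = 0, ω_sun = 1
12(1−ω_arm) = −44(0−ω_arm)  ⇒  56·ω_arm = 12  ⇒  ω_arm = 3/14
sun–planet mesh: 12·(1−3/14) = −16·(ω_p−ω_arm)  ⇒  ω_p−ω_arm = -33/56
scale: ω_p−ω_arm = -33/56 × 1006 rpm = -592.8214 rpm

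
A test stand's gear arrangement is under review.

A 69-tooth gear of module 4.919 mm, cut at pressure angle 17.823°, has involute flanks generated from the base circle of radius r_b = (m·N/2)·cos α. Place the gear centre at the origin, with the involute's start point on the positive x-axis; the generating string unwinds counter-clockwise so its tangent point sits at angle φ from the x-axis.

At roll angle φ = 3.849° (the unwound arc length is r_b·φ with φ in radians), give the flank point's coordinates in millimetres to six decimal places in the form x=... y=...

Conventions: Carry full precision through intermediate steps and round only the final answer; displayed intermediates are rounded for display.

class = single-mesh tooth geometry [base-circle involute, m = 4.919, 69T]
pitch radius r_p = m·N/2 = 4.919·69/2 = 169.705500
base radius r_b = r_p·cos α = 169.705500·cos 17.823° = 161.560756
roll angle φ = 3.849° = 0.06717772 rad
x = r_b·(cos φ + φ·sin φ) = 161.924895
y = r_b·(sin φ − φ·cos φ) = 0.016319

x=161.924895 y=0.016319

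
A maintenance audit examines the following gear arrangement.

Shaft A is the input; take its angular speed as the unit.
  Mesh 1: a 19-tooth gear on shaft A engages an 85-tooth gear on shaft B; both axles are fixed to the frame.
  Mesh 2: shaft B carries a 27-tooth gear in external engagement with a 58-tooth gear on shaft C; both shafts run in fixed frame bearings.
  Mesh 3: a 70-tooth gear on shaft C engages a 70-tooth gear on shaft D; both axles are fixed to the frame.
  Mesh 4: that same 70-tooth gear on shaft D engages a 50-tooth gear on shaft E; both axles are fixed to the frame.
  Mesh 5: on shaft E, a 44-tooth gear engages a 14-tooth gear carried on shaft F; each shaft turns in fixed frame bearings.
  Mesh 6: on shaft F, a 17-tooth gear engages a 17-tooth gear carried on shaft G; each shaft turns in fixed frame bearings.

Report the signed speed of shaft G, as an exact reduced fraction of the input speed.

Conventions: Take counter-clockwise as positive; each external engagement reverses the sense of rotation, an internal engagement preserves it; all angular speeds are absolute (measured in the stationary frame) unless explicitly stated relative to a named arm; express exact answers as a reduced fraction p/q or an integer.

6-mesh fixed-axis compound train (all bearings frame-fixed)
mesh 1 [19T→85T]: |ω|/ω_in = 1×19/85 = 19/85, sense flips to −
mesh 2 [27T→58T]: |ω|/ω_in = (19/85)×27/58 = 513/4930, sense flips to +
mesh 3 [70T→70T]: |ω|/ω_in = (513/4930)×70/70 = 513/4930, sense flips to −
mesh 4 [70T→50T]: |ω|/ω_in = (513/4930)×70/50 = 3591/24650, sense flips to +
mesh 5 [44T→14T]: |ω|/ω_in = (3591/24650)×44/14 = 5643/12325, sense flips to −
mesh 6 [17T→17T]: |ω|/ω_in = (5643/12325)×17/17 = 5643/12325, sense flips to +
signed output speed (× input speed) = 5643/12325

5643/12325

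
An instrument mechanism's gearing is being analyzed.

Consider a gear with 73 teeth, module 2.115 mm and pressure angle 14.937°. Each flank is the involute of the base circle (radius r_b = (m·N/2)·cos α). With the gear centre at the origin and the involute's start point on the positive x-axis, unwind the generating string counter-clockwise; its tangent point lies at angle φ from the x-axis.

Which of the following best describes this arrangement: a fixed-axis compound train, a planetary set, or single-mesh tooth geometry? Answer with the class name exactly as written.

single-mesh involute tooth geometry (73T wheel at module 2.115)
classification: single-mesh tooth geometry

single-mesh tooth geometry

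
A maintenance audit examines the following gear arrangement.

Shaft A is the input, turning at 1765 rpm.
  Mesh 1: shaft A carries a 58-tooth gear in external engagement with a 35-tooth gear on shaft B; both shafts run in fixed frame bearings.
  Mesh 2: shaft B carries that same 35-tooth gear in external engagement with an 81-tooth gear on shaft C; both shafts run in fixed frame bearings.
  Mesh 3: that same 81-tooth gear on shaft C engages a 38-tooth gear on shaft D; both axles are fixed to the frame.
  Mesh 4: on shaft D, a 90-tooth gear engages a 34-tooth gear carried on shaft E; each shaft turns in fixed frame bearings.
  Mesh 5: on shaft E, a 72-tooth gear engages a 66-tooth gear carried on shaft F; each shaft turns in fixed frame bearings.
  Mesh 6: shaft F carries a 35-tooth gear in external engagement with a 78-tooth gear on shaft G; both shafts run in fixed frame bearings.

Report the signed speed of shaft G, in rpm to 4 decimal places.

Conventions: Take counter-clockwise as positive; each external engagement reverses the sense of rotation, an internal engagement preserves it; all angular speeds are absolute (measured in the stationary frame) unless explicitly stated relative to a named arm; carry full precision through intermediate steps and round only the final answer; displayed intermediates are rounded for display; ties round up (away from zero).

recognized (7 fixed axles, 6 meshes): fixed-axis compound train
mesh 1 [58T→35T]: ω = 1765.0000×58/35 = 2924.8571 rpm, sense flips to −
mesh 2 [35T→81T]: ω = 2924.8571×35/81 = 1263.8272 rpm, sense flips to +
mesh 3 [81T→38T]: ω = 1263.8272×81/38 = 2693.9474 rpm, sense flips to −
mesh 4 [90T→34T]: ω = 2693.9474×90/34 = 7131.0372 rpm, sense flips to +
mesh 5 [72T→66T]: ω = 7131.0372×72/66 = 7779.3133 rpm, sense flips to −
mesh 6 [35T→78T]: ω = 7779.3133×35/78 = 3490.7175 rpm, sense flips to +
signed output speed = +3490.7175 rpm

+3490.7175 rpm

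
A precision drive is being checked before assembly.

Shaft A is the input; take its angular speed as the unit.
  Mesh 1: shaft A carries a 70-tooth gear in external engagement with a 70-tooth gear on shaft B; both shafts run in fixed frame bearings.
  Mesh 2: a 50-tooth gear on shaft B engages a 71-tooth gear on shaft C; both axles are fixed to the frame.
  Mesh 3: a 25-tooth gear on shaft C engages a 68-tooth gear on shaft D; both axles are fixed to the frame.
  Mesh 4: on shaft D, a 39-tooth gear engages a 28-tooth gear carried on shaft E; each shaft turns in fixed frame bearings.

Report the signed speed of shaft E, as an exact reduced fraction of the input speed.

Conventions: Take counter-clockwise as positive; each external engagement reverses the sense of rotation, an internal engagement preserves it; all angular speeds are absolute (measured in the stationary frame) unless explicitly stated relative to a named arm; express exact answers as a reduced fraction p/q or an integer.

24375/67592

4-mesh fixed-axis compound train (all bearings frame-fixed)
mesh 1 [70T→70T]: |ω|/ω_in = 1×70/70 = 1, sense flips to −
mesh 2 [50T→71T]: |ω|/ω_in = 1×50/71 = 50/71, sense flips to +
mesh 3 [25T→68T]: |ω|/ω_in = (50/71)×25/68 = 625/2414, sense flips to −
mesh 4 [39T→28T]: |ω|/ω_in = (625/2414)×39/28 = 24375/67592, sense flips to +
signed output speed (× input speed) = 24375/67592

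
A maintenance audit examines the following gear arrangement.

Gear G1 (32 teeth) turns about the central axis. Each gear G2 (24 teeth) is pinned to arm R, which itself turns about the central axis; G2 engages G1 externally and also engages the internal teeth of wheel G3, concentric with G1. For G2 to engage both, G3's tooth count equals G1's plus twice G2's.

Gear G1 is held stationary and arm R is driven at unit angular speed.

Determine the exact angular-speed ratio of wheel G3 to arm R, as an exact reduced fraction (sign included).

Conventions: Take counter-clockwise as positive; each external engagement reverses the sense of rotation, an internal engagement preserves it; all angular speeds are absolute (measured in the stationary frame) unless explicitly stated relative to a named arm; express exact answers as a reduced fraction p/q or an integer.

7/5

class = planetary set [G3 = 32+2·24 = 80; Willis about the carrier]
ring teeth: 32 + 2·24 = 80
32(ω_sun−ω_arm) = −80(ω_ring−ω_arm),  ω_sun = 0, ω_arm = 1
ω_ring = 1 − (32/80)(0−1) = 7/5
ω_out/ω_in = 7/5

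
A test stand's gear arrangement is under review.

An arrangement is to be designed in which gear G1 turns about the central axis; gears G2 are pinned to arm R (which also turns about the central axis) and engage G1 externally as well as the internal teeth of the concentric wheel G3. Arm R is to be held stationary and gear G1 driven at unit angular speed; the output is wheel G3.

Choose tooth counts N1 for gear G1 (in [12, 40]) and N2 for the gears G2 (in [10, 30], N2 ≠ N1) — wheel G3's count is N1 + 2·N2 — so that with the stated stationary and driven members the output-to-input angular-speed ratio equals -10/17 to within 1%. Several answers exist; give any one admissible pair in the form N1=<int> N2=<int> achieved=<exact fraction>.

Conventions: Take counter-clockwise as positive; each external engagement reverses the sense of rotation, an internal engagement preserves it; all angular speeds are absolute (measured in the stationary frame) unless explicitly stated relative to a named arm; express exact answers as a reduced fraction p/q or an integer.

topology: planetary set — design target -10/17, arm = carrier (Willis)
Willis with ω_arm = 0: ω_ring/ω_sun = −N1/N3; set equal to -10/17  ⇒  N3/N1 = −1/(-10/17) = 17/10
N3 = N1 + 2·N2  ⇒  N2/N1 = (N3/N1 − 1)/2 = (17/10 − 1)/2 = 7/20
smallest multiple with N1 ≥ 12 and N2 ≥ 10: k = 2  ⇒  N1 = 2·20 = 40, N2 = 2·7 = 14 (N1 ≤ 40, N2 ≤ 30, N2 ≠ N1 ✓), N3 = 40 + 2·14 = 68
check: −N1/N3 with N1 = 40, N3 = 68 gives -10/17; |achieved − target| = 0 ≤ 1/170 ✓

N1=40 N2=14 achieved=-10/17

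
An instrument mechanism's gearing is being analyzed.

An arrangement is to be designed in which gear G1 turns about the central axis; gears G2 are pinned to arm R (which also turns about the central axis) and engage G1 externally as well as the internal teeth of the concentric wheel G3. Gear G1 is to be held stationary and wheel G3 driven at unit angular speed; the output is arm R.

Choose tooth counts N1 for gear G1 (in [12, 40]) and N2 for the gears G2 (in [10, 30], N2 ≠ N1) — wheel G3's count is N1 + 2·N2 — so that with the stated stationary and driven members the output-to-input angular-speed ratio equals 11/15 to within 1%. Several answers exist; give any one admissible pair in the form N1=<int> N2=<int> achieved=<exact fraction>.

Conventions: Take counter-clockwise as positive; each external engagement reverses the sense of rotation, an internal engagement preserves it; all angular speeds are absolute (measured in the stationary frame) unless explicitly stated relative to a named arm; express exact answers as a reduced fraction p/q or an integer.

N1=16 N2=14 achieved=11/15

design class (target 11/15): planetary set
Willis with ω_sun = 0: ω_arm/ω_ring = N3/(N1+N3); set equal to 11/15  ⇒  N3/N1 = (11/15)/(1 − 11/15) = 11/4
N3 = N1 + 2·N2  ⇒  N2/N1 = (N3/N1 − 1)/2 = (11/4 − 1)/2 = 7/8
smallest multiple with N1 ≥ 12 and N2 ≥ 10: k = 2  ⇒  N1 = 2·8 = 16, N2 = 2·7 = 14 (N1 ≤ 40, N2 ≤ 30, N2 ≠ N1 ✓), N3 = 16 + 2·14 = 44
check: N3/(N1+N3) with N1 = 16, N3 = 44 gives 11/15; |achieved − target| = 0 ≤ 11/1500 ✓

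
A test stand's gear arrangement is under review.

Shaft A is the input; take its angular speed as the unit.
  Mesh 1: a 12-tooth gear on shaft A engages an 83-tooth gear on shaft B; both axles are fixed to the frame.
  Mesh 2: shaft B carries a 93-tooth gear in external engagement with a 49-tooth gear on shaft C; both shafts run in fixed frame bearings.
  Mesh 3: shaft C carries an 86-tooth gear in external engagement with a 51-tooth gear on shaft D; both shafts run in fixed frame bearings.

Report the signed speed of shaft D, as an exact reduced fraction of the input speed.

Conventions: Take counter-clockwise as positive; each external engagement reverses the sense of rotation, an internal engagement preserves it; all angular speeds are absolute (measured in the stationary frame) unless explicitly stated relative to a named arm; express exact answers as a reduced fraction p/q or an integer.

-31992/69139

3-mesh fixed-axis compound train (all bearings frame-fixed)
mesh 1 [12T→83T]: |ω|/ω_in = 1×12/83 = 12/83, sense flips to −
mesh 2 [93T→49T]: |ω|/ω_in = (12/83)×93/49 = 1116/4067, sense flips to +
mesh 3 [86T→51T]: |ω|/ω_in = (1116/4067)×86/51 = 31992/69139, sense flips to −
signed output speed (× input speed) = -31992/69139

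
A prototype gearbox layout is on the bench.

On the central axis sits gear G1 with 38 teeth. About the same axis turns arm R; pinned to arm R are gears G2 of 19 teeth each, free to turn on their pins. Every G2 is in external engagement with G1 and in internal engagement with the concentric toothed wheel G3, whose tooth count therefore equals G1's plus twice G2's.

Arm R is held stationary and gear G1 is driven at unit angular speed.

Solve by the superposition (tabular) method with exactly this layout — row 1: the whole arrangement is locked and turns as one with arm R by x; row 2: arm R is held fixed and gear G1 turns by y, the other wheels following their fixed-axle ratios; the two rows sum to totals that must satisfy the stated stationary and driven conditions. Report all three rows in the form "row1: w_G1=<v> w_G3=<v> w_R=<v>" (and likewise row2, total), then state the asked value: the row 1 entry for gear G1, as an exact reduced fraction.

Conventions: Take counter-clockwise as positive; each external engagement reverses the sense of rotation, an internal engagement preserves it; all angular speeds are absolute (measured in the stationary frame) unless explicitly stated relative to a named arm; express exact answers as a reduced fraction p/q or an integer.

row1: w_G1=0 w_G3=0 w_R=0
row2: w_G1=1 w_G3=-1/2 w_R=0
total: w_G1=1 w_G3=-1/2 w_R=0
asked value: 0

class = planetary set [G3 = 38+2·19 = 76; Willis about the carrier]
row 1: whole set turns with the arm by x
row 2 (arm held, sun turns y): ω_ring = −(38/76)·y, ω_arm = 0
boundary: total ω_arm = x = 0 and total ω_sun = x + y = 1  ⇒  y = 1, x = 0
row 2 ring = −(38/76)·1 = -1/2
totals (row 1 + row 2): sun 0 + 1 = 1, ring 0 + (-1/2) = -1/2, arm 0 + 0 = 0
asked cell (row1, sun) = 0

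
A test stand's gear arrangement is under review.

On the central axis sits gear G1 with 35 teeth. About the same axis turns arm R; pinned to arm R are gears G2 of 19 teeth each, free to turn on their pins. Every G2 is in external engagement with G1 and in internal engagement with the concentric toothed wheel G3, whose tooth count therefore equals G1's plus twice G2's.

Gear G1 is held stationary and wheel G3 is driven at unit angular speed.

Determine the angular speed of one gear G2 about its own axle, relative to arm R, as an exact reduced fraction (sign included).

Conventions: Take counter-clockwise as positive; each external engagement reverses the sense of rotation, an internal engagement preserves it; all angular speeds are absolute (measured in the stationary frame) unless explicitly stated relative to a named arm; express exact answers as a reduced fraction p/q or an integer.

class = planetary set [G3 = 35+2·19 = 73; Willis about the carrier]
ring teeth: 35 + 2·19 = 73
35(ω_sun−ω_arm) = −73(ω_ring−ω_arm),  ω_sun = 0, ω_ring = 1
35(0−ω_arm) = −73(1−ω_arm)  ⇒  108·ω_arm = 73  ⇒  ω_arm = 73/108
sun–planet mesh: 35·(0−73/108) = −19·(ω_p−ω_arm)  ⇒  ω_p−ω_arm = 2555/2052
exact speed ratio = 2555/2052

2555/2052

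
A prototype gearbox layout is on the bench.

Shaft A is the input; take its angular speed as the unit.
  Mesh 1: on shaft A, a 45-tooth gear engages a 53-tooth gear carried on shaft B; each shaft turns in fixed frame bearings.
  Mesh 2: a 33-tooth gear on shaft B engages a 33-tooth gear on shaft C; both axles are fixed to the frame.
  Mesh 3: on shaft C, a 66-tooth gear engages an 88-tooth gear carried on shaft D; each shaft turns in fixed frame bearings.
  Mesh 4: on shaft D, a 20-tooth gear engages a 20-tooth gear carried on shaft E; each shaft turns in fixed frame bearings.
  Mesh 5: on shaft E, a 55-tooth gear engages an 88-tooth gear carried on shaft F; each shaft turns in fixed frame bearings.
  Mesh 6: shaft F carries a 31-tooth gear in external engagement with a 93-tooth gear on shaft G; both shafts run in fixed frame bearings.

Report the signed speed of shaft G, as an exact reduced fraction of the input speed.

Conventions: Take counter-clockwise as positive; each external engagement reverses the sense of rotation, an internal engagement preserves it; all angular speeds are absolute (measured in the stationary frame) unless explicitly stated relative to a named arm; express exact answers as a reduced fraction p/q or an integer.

6-mesh fixed-axis compound train (all bearings frame-fixed)
mesh 1 [45T→53T]: |ω|/ω_in = 1×45/53 = 45/53, sense flips to −
mesh 2 [33T→33T]: |ω|/ω_in = (45/53)×33/33 = 45/53, sense flips to +
mesh 3 [66T→88T]: |ω|/ω_in = (45/53)×66/88 = 135/212, sense flips to −
mesh 4 [20T→20T]: |ω|/ω_in = (135/212)×20/20 = 135/212, sense flips to +
mesh 5 [55T→88T]: |ω|/ω_in = (135/212)×55/88 = 675/1696, sense flips to −
mesh 6 [31T→93T]: |ω|/ω_in = (675/1696)×31/93 = 225/1696, sense flips to +
signed output speed (× input speed) = 225/1696

225/1696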